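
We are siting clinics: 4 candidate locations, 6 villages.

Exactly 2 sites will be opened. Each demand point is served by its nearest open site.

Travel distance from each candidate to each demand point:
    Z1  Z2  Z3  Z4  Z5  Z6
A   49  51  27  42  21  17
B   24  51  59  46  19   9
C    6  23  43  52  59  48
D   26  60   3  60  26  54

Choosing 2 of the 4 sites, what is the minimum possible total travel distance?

Open {A, C}.
  Z1→C 6, Z2→C 23, Z3→A 27, Z4→A 42, Z5→A 21, Z6→A 17  ⇒ total 136.
Compare {B, C}: total 146.
Compare {B, D}: total 152.
No size-2 selection does better; minimum is 136.

136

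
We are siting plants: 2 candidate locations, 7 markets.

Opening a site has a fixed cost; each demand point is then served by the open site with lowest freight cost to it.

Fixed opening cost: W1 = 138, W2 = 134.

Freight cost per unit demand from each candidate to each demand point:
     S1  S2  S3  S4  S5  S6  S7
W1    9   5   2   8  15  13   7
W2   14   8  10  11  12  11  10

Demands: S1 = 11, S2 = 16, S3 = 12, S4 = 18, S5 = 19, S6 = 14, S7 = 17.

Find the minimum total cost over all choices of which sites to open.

1071

Open {W1}: assign each demand point to its cheapest open site.
  S1→W1 11×9=99, S2→W1 16×5=80, S3→W1 12×2=24, S4→W1 18×8=144, S5→W1 19×15=285, S6→W1 14×13=182, S7→W1 17×7=119
  freight cost 933, fixed 138 → total 1071.
Compare {W1, W2}: freight cost 848 + fixed 272 = 1120.
Compare {W2}: freight cost 1152 + fixed 134 = 1286.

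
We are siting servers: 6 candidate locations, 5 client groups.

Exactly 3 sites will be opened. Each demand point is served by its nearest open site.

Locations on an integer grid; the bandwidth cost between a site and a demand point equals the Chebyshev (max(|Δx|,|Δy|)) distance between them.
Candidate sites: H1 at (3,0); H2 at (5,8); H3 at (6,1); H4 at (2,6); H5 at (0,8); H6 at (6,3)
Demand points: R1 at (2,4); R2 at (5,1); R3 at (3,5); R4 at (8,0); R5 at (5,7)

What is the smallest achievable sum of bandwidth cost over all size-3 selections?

7

Open {H2, H3, H4}.
  R1→H4 2, R2→H3 1, R3→H4 1, R4→H3 2, R5→H2 1  ⇒ total 7.
Compare {H1, H3, H4}: total 9.
Compare {H2, H4, H6}: total 9.
No size-3 selection does better; minimum is 7.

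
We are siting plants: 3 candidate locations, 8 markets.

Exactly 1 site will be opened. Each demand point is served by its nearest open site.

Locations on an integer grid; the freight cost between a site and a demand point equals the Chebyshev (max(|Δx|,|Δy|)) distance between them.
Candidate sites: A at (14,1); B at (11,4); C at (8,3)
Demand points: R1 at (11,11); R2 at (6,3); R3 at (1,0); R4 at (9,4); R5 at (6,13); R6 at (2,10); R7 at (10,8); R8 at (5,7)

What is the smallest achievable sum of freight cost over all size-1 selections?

44

Open {C}.
  R1→C 8, R2→C 2, R3→C 7, R4→C 1, R5→C 10, R6→C 7, R7→C 5, R8→C 4  ⇒ total 44.
Compare {B}: total 52.
Compare {A}: total 76.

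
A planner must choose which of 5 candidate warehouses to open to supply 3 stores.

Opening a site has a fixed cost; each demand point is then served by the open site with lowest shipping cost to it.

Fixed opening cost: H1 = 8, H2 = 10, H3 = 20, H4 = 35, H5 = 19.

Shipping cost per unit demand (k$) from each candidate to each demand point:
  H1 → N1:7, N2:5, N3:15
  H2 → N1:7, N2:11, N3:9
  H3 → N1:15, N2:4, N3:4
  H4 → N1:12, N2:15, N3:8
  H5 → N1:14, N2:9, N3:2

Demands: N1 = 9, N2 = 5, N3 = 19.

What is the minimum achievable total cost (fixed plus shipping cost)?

153

Open {H1, H5}: assign each demand point to its cheapest open site.
  N1→H1 9×7=63, N2→H1 5×5=25, N3→H5 19×2=38
  shipping cost 126, fixed 27 → total 153.
Compare {H1, H2, H5}: shipping cost 126 + fixed 37 = 163.
Compare {H1, H3, H5}: shipping cost 121 + fixed 47 = 168.
Compare {H2, H3, H5}: shipping cost 121 + fixed 49 = 170.
All other subsets cost ≥ 163. Minimum total cost: 153.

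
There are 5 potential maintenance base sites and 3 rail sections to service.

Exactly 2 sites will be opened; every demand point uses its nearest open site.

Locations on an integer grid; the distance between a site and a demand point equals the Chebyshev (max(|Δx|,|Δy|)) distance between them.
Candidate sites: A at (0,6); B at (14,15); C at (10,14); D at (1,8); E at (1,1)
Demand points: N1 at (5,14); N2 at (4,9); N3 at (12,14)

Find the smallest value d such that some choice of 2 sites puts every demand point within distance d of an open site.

5

Open {A, C}.
  Farthest demand point is N1 at distance 5 (to C); all others are ≤ 5.
With {C, D} the worst case is 5.
With {B, C} the worst case is 6.
No size-2 selection achieves below 5.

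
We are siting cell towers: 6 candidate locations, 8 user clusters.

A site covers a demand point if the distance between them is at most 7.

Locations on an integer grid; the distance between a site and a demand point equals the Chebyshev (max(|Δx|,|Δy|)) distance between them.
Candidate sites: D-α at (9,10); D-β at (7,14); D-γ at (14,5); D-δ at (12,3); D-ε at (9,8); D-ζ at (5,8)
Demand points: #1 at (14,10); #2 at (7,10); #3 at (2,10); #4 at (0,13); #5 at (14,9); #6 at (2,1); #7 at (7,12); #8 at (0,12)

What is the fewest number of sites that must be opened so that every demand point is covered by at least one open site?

Coverage sets (demand points within 7 of each site):
  D-α: {#1, #2, #3, #5, #7}
  D-β: {#1, #2, #3, #4, #5, #7, #8}
  D-γ: {#1, #2, #5, #7}
  D-δ: {#1, #2, #5}
  D-ε: {#1, #2, #3, #5, #6, #7}
  D-ζ: {#2, #3, #4, #6, #7, #8}
No single site covers all 8 demand points.
But {D-α, D-ζ} covers everything, so the minimum is 2.

2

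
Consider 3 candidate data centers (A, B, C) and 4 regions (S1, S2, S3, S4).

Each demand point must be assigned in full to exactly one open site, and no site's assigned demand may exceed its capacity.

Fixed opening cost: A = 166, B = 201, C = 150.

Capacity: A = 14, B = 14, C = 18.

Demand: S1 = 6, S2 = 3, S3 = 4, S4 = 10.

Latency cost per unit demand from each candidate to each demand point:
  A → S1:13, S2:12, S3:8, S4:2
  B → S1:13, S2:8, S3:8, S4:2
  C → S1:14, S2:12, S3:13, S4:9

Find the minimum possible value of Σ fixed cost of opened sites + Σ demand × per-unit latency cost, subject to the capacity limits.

Open {A, C}; cheapest assignment that respects the capacities:
  A (cap 14, load 14): S3, S4 — cost 4×8 + 10×2 = 52
  C (cap 18, load 9): S1, S2 — cost 6×14 + 3×12 = 120
  Shipping 172, fixed 316 → total 488.
  Any other capacity-feasible assignment to {A, C} ships for at least 172.
Compare {A, B}: its best feasible assignment gives total 521.
Compare {B, C}: its best feasible assignment gives total 523.
Every other set of open sites that can feasibly serve all demand totals ≥ 521 even under its best assignment. Minimum: 488.

488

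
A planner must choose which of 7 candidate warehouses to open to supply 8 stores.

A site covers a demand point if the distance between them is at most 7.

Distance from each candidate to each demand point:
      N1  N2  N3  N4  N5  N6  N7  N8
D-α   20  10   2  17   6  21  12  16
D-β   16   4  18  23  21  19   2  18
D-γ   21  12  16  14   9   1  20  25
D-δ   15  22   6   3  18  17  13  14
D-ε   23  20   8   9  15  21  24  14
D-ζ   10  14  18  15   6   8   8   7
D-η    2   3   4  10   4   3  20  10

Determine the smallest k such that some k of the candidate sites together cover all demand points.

4

Coverage sets (demand points within 7 of each site):
  D-α: {N3, N5}
  D-β: {N2, N7}
  D-γ: {N6}
  D-δ: {N3, N4}
  D-ε: {}
  D-ζ: {N5, N8}
  D-η: {N1, N2, N3, N5, N6}
No 3 sites suffice: every size-3 union leaves at least one demand point uncovered.
But {D-β, D-δ, D-ζ, D-η} covers everything, so the minimum is 4.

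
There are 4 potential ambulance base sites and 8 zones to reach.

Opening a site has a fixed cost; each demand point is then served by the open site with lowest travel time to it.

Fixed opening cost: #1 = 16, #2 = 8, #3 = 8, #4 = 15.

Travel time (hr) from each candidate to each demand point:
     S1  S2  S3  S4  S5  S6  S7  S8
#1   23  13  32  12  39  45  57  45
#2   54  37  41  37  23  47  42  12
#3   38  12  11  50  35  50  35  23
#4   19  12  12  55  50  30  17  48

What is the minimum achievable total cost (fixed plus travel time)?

176

Open {#1, #2, #4}: assign each demand point to its cheapest open site.
  S1→#4 19, S2→#4 12, S3→#4 12, S4→#1 12, S5→#2 23, S6→#4 30, S7→#4 17, S8→#2 12
  travel time 137, fixed 39 → total 176.
Compare {#1, #2, #3, #4}: travel time 136 + fixed 47 = 183.
Compare {#2, #4}: travel time 162 + fixed 23 = 185.
Compare {#2, #3, #4}: travel time 161 + fixed 31 = 192.
All other subsets cost ≥ 183. Minimum total cost: 176.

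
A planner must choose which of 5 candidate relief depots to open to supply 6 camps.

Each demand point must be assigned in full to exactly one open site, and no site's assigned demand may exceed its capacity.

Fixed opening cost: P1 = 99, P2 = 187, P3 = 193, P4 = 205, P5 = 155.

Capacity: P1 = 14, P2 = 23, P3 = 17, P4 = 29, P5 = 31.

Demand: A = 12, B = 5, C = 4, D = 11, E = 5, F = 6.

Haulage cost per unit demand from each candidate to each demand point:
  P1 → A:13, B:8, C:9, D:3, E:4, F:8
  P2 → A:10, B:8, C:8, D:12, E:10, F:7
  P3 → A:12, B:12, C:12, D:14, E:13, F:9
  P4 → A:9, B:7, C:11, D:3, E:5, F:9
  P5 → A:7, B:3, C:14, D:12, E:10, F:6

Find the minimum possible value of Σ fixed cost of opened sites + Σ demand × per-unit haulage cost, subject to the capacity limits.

Open {P1, P4}; cheapest assignment that respects the capacities:
  P1 (cap 14, load 14): B, C, E — cost 5×8 + 4×9 + 5×4 = 96
  P4 (cap 29, load 29): A, D, F — cost 12×9 + 11×3 + 6×9 = 195
  Shipping 291, fixed 304 → total 595.
  Any other capacity-feasible assignment to {P1, P4} ships for at least 291.
Compare {P4, P5}: its best feasible assignment gives total 597.
Compare {P1, P5}: its best feasible assignment gives total 602.
Every other set of open sites that can feasibly serve all demand totals ≥ 597 even under its best assignment. Minimum: 595.

595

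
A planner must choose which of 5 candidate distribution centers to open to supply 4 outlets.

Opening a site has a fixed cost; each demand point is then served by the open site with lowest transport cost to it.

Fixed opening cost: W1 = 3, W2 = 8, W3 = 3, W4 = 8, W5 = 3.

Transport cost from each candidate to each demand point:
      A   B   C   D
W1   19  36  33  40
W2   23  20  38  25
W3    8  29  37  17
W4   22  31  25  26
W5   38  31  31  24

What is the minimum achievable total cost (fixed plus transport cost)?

89

Open {W2, W3, W4}: assign each demand point to its cheapest open site.
  A→W3 8, B→W2 20, C→W4 25, D→W3 17
  transport cost 70, fixed 19 → total 89.
Compare {W3, W4}: transport cost 79 + fixed 11 = 90.
Compare {W2, W3, W5}: transport cost 76 + fixed 14 = 90.
Compare {W3, W5}: transport cost 85 + fixed 6 = 91.
All other subsets cost ≥ 90. Minimum total cost: 89.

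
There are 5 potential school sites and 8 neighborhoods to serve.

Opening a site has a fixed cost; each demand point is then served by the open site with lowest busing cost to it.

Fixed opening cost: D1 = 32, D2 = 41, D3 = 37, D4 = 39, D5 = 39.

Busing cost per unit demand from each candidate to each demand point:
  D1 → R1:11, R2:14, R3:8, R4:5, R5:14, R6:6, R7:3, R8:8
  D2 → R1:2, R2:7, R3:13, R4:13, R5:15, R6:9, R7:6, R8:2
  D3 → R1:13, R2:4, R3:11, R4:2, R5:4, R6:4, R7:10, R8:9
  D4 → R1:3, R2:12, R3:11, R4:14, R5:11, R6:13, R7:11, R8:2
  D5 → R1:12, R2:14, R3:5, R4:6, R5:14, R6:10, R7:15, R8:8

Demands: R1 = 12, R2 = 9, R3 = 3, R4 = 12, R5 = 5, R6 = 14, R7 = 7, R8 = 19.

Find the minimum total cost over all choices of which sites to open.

Open {D2, D3}: assign each demand point to its cheapest open site.
  R1→D2 12×2=24, R2→D3 9×4=36, R3→D3 3×11=33, R4→D3 12×2=24, R5→D3 5×4=20, R6→D3 14×4=56, R7→D2 7×6=42, R8→D2 19×2=38
  busing cost 273, fixed 78 → total 351.
Compare {D1, D2, D3}: busing cost 243 + fixed 110 = 353.
Compare {D1, D3, D4}: busing cost 255 + fixed 108 = 363.
Compare {D2, D3, D5}: busing cost 255 + fixed 117 = 372.
All other subsets cost ≥ 353. Minimum total cost: 351.

351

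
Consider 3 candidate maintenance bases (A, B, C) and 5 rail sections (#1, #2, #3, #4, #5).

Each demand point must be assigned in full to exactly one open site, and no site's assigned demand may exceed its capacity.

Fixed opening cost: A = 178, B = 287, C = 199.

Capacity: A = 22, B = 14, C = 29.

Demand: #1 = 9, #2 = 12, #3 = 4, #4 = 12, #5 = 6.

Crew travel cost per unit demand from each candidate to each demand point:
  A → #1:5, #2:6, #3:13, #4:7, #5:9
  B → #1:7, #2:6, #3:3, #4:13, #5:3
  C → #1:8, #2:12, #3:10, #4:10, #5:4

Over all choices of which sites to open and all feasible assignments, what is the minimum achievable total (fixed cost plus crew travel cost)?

678

Open {A, C}; cheapest assignment that respects the capacities:
  A (cap 22, load 21): #1, #2 — cost 9×5 + 12×6 = 117
  C (cap 29, load 22): #3, #4, #5 — cost 4×10 + 12×10 + 6×4 = 184
  Shipping 301, fixed 377 → total 678.
  Any other capacity-feasible assignment to {A, C} ships for at least 301.
Compare {A, B, C}: its best feasible assignment gives total 929.
Every other set of open sites that can feasibly serve all demand totals ≥ 929 even under its best assignment. Minimum: 678.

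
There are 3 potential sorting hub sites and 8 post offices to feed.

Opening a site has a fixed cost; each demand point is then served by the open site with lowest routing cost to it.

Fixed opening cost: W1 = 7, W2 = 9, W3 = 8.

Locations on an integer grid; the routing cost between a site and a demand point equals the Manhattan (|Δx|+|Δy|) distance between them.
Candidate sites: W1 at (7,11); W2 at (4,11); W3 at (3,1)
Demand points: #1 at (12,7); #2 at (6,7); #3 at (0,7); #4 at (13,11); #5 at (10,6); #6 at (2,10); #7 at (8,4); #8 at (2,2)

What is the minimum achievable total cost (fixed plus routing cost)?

68

Open {W1, W3}: assign each demand point to its cheapest open site.
  #1→W1 9, #2→W1 5, #3→W3 9, #4→W1 6, #5→W1 8, #6→W1 6, #7→W1 8, #8→W3 2
  routing cost 53, fixed 15 → total 68.
Compare {W1, W2, W3}: routing cost 49 + fixed 24 = 73.
Compare {W1}: routing cost 67 + fixed 7 = 74.
Compare {W1, W2}: routing cost 58 + fixed 16 = 74.
All other subsets cost ≥ 73. Minimum total cost: 68.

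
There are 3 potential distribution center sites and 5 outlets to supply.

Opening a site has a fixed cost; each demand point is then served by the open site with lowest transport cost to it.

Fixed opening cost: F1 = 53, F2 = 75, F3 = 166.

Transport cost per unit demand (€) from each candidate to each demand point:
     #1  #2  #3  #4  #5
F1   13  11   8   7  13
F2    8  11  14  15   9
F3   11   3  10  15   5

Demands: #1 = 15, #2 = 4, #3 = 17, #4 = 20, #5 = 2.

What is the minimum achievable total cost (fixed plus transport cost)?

Open {F1, F2}: assign each demand point to its cheapest open site.
  #1→F2 15×8=120, #2→F1 4×11=44, #3→F1 17×8=136, #4→F1 20×7=140, #5→F2 2×9=18
  transport cost 458, fixed 128 → total 586.
Compare {F1}: transport cost 541 + fixed 53 = 594.
Compare {F1, F3}: transport cost 463 + fixed 219 = 682.
Compare {F1, F2, F3}: transport cost 418 + fixed 294 = 712.
All other subsets cost ≥ 594. Minimum total cost: 586.

586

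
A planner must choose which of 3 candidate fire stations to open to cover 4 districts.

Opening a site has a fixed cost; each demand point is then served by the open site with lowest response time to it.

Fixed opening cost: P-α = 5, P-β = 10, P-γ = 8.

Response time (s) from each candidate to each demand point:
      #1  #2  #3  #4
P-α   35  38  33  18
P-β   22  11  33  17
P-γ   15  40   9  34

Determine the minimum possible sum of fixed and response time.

70

Open {P-β, P-γ}: assign each demand point to its cheapest open site.
  #1→P-γ 15, #2→P-β 11, #3→P-γ 9, #4→P-β 17
  response time 52, fixed 18 → total 70.
Compare {P-α, P-β, P-γ}: response time 52 + fixed 23 = 75.
Compare {P-β}: response time 83 + fixed 10 = 93.
Compare {P-α, P-γ}: response time 80 + fixed 13 = 93.
All other subsets cost ≥ 75. Minimum total cost: 70.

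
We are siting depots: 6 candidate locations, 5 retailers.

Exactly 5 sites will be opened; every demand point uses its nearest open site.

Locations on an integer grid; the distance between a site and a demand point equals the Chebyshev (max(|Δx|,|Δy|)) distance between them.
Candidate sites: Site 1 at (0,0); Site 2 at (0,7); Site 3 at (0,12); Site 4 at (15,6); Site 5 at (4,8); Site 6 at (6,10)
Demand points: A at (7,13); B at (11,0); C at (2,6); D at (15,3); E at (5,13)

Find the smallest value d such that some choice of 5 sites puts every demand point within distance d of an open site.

6

Open {Site 1, Site 2, Site 3, Site 4, Site 5}.
  Farthest demand point is B at distance 6 (to Site 4); all others are ≤ 6.
With {Site 1, Site 2, Site 3, Site 4, Site 6} the worst case is 6.
With {Site 1, Site 2, Site 4, Site 5, Site 6} the worst case is 6.
No size-5 selection achieves below 6.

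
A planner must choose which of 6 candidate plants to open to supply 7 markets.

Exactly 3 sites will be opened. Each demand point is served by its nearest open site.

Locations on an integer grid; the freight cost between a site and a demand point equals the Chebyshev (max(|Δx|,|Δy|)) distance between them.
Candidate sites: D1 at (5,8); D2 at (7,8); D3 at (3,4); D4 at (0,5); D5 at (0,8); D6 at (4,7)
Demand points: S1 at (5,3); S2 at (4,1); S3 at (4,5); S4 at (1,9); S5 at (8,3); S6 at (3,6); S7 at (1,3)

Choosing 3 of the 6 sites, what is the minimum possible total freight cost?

Open {D3, D5, D6}.
  S1→D3 2, S2→D3 3, S3→D3 1, S4→D5 1, S5→D6 4, S6→D6 1, S7→D3 2  ⇒ total 14.
Compare {D1, D3, D5}: total 16.
Compare {D1, D3, D6}: total 16.
No size-3 selection does better; minimum is 14.

14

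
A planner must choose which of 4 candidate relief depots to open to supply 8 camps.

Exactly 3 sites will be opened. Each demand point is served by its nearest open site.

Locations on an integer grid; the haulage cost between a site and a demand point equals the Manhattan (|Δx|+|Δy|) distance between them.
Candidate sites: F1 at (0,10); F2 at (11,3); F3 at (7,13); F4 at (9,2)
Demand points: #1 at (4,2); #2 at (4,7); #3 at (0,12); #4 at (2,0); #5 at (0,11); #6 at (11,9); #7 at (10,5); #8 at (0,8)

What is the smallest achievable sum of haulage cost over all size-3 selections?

Open {F1, F2, F4}.
  #1→F4 5, #2→F1 7, #3→F1 2, #4→F4 9, #5→F1 1, #6→F2 6, #7→F2 3, #8→F1 2  ⇒ total 35.
Compare {F1, F3, F4}: total 38.
Compare {F1, F2, F3}: total 41.
No size-3 selection does better; minimum is 35.

35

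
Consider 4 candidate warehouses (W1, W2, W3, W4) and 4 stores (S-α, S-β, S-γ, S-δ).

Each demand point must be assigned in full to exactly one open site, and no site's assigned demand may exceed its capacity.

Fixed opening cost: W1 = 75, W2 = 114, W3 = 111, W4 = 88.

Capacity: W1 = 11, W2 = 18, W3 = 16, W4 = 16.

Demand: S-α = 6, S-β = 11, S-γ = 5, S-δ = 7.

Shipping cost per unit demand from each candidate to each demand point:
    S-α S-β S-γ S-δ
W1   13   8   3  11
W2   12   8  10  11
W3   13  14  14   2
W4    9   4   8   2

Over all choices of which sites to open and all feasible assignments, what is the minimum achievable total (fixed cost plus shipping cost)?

375

Open {W3, W4}; cheapest assignment that respects the capacities:
  W3 (cap 16, load 13): S-α, S-δ — cost 6×13 + 7×2 = 92
  W4 (cap 16, load 16): S-β, S-γ — cost 11×4 + 5×8 = 84
  Shipping 176, fixed 199 → total 375.
  Any other capacity-feasible assignment to {W3, W4} ships for at least 176.
Compare {W2, W4}: its best feasible assignment gives total 408.
Compare {W1, W3, W4}: its best feasible assignment gives total 425.
Every other set of open sites that can feasibly serve all demand totals ≥ 408 even under its best assignment. Minimum: 375.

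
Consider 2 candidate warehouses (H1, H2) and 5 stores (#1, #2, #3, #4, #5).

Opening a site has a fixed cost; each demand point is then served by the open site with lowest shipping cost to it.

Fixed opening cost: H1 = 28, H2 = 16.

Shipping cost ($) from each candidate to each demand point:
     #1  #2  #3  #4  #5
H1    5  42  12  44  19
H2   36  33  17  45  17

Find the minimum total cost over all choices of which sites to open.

Open {H1}: assign each demand point to its cheapest open site.
  #1→H1 5, #2→H1 42, #3→H1 12, #4→H1 44, #5→H1 19
  shipping cost 122, fixed 28 → total 150.
Compare {H1, H2}: shipping cost 111 + fixed 44 = 155.
Compare {H2}: shipping cost 148 + fixed 16 = 164.

150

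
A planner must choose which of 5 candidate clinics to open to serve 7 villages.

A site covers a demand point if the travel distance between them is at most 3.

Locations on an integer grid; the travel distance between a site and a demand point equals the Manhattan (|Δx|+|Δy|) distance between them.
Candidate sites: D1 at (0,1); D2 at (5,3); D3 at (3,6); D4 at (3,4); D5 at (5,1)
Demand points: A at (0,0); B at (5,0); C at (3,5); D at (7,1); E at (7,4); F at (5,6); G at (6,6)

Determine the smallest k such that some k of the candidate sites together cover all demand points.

4

Coverage sets (demand points within 3 of each site):
  D1: {A}
  D2: {B, E, F}
  D3: {C, F, G}
  D4: {C}
  D5: {B, D}
No 3 sites suffice: every size-3 union leaves at least one demand point uncovered.
But {D1, D2, D3, D5} covers everything, so the minimum is 4.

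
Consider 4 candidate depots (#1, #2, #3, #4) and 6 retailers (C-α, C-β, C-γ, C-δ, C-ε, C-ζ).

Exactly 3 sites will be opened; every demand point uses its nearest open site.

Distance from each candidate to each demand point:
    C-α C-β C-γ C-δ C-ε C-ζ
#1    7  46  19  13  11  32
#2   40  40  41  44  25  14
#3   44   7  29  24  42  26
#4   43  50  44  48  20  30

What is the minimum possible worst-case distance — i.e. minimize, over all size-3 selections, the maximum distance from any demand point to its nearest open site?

19

Open {#1, #2, #3}.
  Farthest demand point is C-γ at distance 19 (to #1); all others are ≤ 19.
With {#1, #3, #4} the worst case is 26.
With {#1, #2, #4} the worst case is 40.
No size-3 selection achieves below 19.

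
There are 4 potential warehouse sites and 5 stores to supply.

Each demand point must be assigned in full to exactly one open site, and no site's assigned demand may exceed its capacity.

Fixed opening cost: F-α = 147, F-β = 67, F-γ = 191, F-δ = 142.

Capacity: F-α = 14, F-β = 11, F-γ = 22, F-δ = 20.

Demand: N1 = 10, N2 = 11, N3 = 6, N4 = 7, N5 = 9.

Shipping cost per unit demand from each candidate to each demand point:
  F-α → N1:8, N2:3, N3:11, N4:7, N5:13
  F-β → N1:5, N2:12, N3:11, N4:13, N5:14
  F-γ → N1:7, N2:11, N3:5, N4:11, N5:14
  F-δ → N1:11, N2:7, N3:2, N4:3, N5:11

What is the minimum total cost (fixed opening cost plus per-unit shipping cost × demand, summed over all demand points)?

Open {F-α, F-β, F-δ}; cheapest assignment that respects the capacities:
  F-α (cap 14, load 13): N3, N4 — cost 6×11 + 7×7 = 115
  F-β (cap 11, load 10): N1 — cost 10×5 = 50
  F-δ (cap 20, load 20): N2, N5 — cost 11×7 + 9×11 = 176
  Shipping 341, fixed 356 → total 697.
  Any other capacity-feasible assignment to {F-α, F-β, F-δ} ships for at least 341.
Compare {F-β, F-γ, F-δ}: its best feasible assignment gives total 704.
Compare {F-α, F-β, F-γ}: its best feasible assignment gives total 721.
Every other set of open sites that can feasibly serve all demand totals ≥ 704 even under its best assignment. Minimum: 697.

697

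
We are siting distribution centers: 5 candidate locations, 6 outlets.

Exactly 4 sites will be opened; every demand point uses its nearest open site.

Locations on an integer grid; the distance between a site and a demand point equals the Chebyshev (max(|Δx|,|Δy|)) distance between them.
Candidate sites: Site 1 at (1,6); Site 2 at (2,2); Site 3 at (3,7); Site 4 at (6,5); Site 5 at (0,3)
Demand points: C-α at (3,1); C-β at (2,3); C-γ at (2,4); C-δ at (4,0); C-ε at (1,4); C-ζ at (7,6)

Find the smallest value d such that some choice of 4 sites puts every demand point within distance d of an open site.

Open {Site 1, Site 2, Site 3, Site 4}.
  Farthest demand point is C-γ at distance 2 (to Site 1); all others are ≤ 2.
With {Site 1, Site 2, Site 4, Site 5} the worst case is 2.
With {Site 2, Site 3, Site 4, Site 5} the worst case is 2.
No size-4 selection achieves below 2.

2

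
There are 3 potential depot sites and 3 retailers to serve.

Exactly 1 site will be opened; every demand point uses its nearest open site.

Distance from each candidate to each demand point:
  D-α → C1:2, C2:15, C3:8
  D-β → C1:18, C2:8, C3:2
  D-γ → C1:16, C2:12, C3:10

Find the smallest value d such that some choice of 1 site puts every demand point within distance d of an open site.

15

Open {D-α}.
  Farthest demand point is C2 at distance 15 (to D-α); all others are ≤ 15.
With {D-γ} the worst case is 16.
With {D-β} the worst case is 18.
No size-1 selection achieves below 15.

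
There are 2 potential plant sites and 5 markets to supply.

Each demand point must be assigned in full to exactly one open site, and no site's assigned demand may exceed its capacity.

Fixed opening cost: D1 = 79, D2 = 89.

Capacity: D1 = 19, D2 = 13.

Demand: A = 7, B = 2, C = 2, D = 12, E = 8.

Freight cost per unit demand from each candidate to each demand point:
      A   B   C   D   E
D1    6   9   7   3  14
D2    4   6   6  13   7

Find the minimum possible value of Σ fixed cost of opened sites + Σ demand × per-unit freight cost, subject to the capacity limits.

Open {D1, D2}; cheapest assignment that respects the capacities:
  D1 (cap 19, load 19): A, D — cost 7×6 + 12×3 = 78
  D2 (cap 13, load 12): B, C, E — cost 2×6 + 2×6 + 8×7 = 80
  Shipping 158, fixed 168 → total 326.
  Any other capacity-feasible assignment to {D1, D2} ships for at least 158.
Total demand is 31 and no other set of sites has combined capacity ≥ 31, so {D1, D2} is the only feasible choice of open sites. Minimum: 326.

326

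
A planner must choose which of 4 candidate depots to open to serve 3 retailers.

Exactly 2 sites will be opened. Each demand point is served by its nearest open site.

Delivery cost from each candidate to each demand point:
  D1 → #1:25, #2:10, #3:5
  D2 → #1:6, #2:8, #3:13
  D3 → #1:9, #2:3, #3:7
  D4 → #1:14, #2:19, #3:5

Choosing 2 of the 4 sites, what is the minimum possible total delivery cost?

Open {D2, D3}.
  #1→D2 6, #2→D3 3, #3→D3 7  ⇒ total 16.
Compare {D1, D3}: total 17.
Compare {D3, D4}: total 17.
No size-2 selection does better; minimum is 16.

16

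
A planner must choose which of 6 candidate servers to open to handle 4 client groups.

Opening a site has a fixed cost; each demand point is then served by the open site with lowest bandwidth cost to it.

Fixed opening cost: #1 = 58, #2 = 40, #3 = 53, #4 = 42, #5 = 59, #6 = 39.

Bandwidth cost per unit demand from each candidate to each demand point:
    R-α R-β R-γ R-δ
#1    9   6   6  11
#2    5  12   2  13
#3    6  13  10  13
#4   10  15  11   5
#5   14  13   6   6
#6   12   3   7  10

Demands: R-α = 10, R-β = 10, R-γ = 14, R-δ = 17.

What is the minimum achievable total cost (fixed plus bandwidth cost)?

Open {#2, #4, #6}: assign each demand point to its cheapest open site.
  R-α→#2 10×5=50, R-β→#6 10×3=30, R-γ→#2 14×2=28, R-δ→#4 17×5=85
  bandwidth cost 193, fixed 121 → total 314.
Compare {#2, #5, #6}: bandwidth cost 210 + fixed 138 = 348.
Compare {#2, #6}: bandwidth cost 278 + fixed 79 = 357.
Compare {#1, #2, #4}: bandwidth cost 223 + fixed 140 = 363.
All other subsets cost ≥ 348. Minimum total cost: 314.

314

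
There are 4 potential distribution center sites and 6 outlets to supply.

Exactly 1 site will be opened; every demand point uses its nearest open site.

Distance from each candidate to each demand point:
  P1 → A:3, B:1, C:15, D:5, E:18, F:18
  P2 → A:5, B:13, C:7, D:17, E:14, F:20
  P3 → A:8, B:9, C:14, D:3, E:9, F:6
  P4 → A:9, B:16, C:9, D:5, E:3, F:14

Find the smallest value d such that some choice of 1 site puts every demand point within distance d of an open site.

Open {P3}.
  Farthest demand point is C at distance 14 (to P3); all others are ≤ 14.
With {P4} the worst case is 16.
With {P1} the worst case is 18.
No size-1 selection achieves below 14.

14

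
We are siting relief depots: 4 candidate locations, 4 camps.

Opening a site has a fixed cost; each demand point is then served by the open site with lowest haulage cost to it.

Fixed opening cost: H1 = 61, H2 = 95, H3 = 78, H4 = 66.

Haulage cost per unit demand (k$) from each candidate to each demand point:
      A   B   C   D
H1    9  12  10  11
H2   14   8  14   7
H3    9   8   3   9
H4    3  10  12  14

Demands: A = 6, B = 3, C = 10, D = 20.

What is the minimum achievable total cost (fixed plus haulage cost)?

Open {H3}: assign each demand point to its cheapest open site.
  A→H3 6×9=54, B→H3 3×8=24, C→H3 10×3=30, D→H3 20×9=180
  haulage cost 288, fixed 78 → total 366.
Compare {H3, H4}: haulage cost 252 + fixed 144 = 396.
Compare {H2, H3}: haulage cost 248 + fixed 173 = 421.
Compare {H1, H3}: haulage cost 288 + fixed 139 = 427.
All other subsets cost ≥ 396. Minimum total cost: 366.

366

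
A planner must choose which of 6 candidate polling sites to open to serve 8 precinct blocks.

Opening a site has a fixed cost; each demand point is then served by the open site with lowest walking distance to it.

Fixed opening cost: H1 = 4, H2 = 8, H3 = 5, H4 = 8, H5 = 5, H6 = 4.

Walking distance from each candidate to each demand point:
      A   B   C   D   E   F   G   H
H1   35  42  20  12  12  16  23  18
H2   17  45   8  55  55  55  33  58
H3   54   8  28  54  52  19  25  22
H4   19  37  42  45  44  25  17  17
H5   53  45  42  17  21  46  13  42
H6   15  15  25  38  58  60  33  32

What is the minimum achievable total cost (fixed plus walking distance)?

126

Open {H1, H2, H3, H5}: assign each demand point to its cheapest open site.
  A→H2 17, B→H3 8, C→H2 8, D→H1 12, E→H1 12, F→H1 16, G→H5 13, H→H1 18
  walking distance 104, fixed 22 → total 126.
Compare {H1, H2, H3, H5, H6}: walking distance 102 + fixed 26 = 128.
Compare {H1, H2, H5, H6}: walking distance 109 + fixed 21 = 130.
Compare {H1, H2, H3}: walking distance 114 + fixed 17 = 131.
All other subsets cost ≥ 128. Minimum total cost: 126.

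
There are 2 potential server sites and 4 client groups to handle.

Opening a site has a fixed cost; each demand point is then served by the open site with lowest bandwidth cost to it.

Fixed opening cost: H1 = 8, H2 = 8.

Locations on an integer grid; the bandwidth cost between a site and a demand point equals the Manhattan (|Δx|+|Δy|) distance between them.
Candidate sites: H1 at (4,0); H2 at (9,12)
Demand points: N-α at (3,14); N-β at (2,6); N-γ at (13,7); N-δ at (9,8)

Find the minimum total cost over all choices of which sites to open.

Open {H2}: assign each demand point to its cheapest open site.
  N-α→H2 8, N-β→H2 13, N-γ→H2 9, N-δ→H2 4
  bandwidth cost 34, fixed 8 → total 42.
Compare {H1, H2}: bandwidth cost 29 + fixed 16 = 45.
Compare {H1}: bandwidth cost 52 + fixed 8 = 60.

42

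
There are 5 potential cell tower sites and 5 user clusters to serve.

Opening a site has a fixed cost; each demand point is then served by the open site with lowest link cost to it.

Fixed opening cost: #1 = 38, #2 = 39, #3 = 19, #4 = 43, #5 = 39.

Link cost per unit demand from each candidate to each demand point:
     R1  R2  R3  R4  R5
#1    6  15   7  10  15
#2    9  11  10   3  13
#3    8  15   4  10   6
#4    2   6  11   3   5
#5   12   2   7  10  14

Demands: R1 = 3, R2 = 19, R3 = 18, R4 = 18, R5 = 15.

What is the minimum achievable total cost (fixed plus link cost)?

346

Open {#3, #4, #5}: assign each demand point to its cheapest open site.
  R1→#4 3×2=6, R2→#5 19×2=38, R3→#3 18×4=72, R4→#4 18×3=54, R5→#4 15×5=75
  link cost 245, fixed 101 → total 346.
Compare {#2, #3, #5}: link cost 278 + fixed 97 = 375.
Compare {#4, #5}: link cost 299 + fixed 82 = 381.
Compare {#3, #4}: link cost 321 + fixed 62 = 383.
All other subsets cost ≥ 375. Minimum total cost: 346.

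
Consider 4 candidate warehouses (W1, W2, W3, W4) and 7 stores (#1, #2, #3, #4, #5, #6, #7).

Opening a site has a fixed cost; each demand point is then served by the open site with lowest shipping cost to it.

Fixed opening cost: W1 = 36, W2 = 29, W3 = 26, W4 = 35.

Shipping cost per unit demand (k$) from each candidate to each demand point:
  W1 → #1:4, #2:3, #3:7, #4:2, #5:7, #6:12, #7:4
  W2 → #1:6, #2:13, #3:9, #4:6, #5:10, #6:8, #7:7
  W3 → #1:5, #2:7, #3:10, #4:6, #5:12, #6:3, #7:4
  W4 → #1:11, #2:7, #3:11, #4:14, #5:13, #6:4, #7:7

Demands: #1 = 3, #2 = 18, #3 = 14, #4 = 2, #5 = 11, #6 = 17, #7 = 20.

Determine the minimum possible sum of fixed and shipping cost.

438

Open {W1, W3}: assign each demand point to its cheapest open site.
  #1→W1 3×4=12, #2→W1 18×3=54, #3→W1 14×7=98, #4→W1 2×2=4, #5→W1 11×7=77, #6→W3 17×3=51, #7→W1 20×4=80
  shipping cost 376, fixed 62 → total 438.
Compare {W1, W4}: shipping cost 393 + fixed 71 = 464.
Compare {W1, W2, W3}: shipping cost 376 + fixed 91 = 467.
Compare {W1, W3, W4}: shipping cost 376 + fixed 97 = 473.
All other subsets cost ≥ 464. Minimum total cost: 438.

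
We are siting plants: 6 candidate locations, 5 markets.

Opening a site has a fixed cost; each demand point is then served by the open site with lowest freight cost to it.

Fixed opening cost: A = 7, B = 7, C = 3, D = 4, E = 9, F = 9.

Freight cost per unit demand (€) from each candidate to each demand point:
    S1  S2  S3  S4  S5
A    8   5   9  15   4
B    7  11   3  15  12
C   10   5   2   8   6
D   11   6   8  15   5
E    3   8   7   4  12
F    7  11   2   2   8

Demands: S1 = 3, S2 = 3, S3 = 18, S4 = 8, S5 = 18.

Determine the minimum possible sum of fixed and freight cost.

173

Open {A, E, F}: assign each demand point to its cheapest open site.
  S1→E 3×3=9, S2→A 3×5=15, S3→F 18×2=36, S4→F 8×2=16, S5→A 18×4=72
  freight cost 148, fixed 25 → total 173.
Compare {A, F}: freight cost 160 + fixed 16 = 176.
Compare {A, C, E, F}: freight cost 148 + fixed 28 = 176.
Compare {A, D, E, F}: freight cost 148 + fixed 29 = 177.
All other subsets cost ≥ 176. Minimum total cost: 173.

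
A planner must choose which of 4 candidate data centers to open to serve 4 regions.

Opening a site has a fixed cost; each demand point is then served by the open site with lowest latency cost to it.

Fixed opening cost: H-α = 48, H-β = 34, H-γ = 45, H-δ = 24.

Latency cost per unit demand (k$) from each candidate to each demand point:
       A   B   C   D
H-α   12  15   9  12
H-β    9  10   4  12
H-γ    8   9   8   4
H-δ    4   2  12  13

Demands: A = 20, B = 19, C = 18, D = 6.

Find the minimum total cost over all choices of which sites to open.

317

Open {H-β, H-γ, H-δ}: assign each demand point to its cheapest open site.
  A→H-δ 20×4=80, B→H-δ 19×2=38, C→H-β 18×4=72, D→H-γ 6×4=24
  latency cost 214, fixed 103 → total 317.
Compare {H-β, H-δ}: latency cost 262 + fixed 58 = 320.
Compare {H-γ, H-δ}: latency cost 286 + fixed 69 = 355.
Compare {H-α, H-β, H-γ, H-δ}: latency cost 214 + fixed 151 = 365.
All other subsets cost ≥ 320. Minimum total cost: 317.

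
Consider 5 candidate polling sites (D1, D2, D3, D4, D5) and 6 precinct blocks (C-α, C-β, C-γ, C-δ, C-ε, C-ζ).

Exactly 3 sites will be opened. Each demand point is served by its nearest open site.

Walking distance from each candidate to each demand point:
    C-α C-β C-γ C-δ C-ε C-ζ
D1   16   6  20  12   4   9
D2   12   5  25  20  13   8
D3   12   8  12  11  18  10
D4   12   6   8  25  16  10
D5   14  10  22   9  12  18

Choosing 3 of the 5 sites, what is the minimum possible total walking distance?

48

Open {D1, D4, D5}.
  C-α→D4 12, C-β→D1 6, C-γ→D4 8, C-δ→D5 9, C-ε→D1 4, C-ζ→D1 9  ⇒ total 48.
Compare {D1, D2, D4}: total 49.
Compare {D1, D3, D4}: total 50.
No size-3 selection does better; minimum is 48.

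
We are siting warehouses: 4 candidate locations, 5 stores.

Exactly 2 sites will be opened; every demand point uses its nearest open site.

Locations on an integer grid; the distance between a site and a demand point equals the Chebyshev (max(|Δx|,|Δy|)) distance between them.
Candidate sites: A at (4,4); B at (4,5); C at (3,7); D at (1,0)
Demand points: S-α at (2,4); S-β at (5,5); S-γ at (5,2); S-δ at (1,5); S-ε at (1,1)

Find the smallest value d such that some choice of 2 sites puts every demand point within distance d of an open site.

3

Open {A, B}.
  Farthest demand point is S-δ at distance 3 (to A); all others are ≤ 3.
With {A, C} the worst case is 3.
With {A, D} the worst case is 3.
No size-2 selection achieves below 3.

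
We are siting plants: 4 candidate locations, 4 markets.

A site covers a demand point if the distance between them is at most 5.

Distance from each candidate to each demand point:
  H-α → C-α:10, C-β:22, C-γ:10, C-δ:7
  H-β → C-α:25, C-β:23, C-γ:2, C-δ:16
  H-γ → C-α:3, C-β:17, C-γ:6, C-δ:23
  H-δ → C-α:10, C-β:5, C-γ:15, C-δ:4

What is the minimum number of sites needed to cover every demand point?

Coverage sets (demand points within 5 of each site):
  H-α: {}
  H-β: {C-γ}
  H-γ: {C-α}
  H-δ: {C-β, C-δ}
No 2 sites suffice: every size-2 union leaves at least one demand point uncovered.
But {H-β, H-γ, H-δ} covers everything, so the minimum is 3.

3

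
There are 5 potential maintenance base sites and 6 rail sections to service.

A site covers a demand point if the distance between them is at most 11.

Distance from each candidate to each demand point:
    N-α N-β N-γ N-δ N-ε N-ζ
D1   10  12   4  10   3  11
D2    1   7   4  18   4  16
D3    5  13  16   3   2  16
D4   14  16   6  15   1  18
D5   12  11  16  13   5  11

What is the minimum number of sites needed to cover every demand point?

Coverage sets (demand points within 11 of each site):
  D1: {N-α, N-γ, N-δ, N-ε, N-ζ}
  D2: {N-α, N-β, N-γ, N-ε}
  D3: {N-α, N-δ, N-ε}
  D4: {N-γ, N-ε}
  D5: {N-β, N-ε, N-ζ}
No single site covers all 6 demand points.
But {D1, D2} covers everything, so the minimum is 2.

2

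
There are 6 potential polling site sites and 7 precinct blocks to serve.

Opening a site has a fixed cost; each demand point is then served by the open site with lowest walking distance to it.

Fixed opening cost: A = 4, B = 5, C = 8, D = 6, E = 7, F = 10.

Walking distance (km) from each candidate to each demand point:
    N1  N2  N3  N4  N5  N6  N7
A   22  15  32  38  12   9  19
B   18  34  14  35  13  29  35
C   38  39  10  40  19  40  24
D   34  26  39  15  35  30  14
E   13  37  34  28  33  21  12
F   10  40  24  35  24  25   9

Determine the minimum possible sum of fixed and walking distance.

Open {A, C, D, F}: assign each demand point to its cheapest open site.
  N1→F 10, N2→A 15, N3→C 10, N4→D 15, N5→A 12, N6→A 9, N7→F 9
  walking distance 80, fixed 28 → total 108.
Compare {A, B, D, F}: walking distance 84 + fixed 25 = 109.
Compare {A, C, D, E}: walking distance 86 + fixed 25 = 111.
Compare {A, B, D}: walking distance 97 + fixed 15 = 112.
All other subsets cost ≥ 109. Minimum total cost: 108.

108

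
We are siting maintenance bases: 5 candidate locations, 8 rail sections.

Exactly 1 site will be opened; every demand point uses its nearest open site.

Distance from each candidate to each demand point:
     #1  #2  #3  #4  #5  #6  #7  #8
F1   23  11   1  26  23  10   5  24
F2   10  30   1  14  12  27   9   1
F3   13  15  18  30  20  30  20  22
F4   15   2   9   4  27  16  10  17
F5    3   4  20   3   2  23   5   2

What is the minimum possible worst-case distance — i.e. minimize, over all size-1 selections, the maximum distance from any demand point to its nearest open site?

23

Open {F5}.
  Farthest demand point is #6 at distance 23 (to F5); all others are ≤ 23.
With {F1} the worst case is 26.
With {F4} the worst case is 27.
No size-1 selection achieves below 23.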